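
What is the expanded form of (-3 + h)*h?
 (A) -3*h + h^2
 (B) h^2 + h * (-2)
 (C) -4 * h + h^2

Expanding (-3 + h)*h:
= -3*h + h^2
A) -3*h + h^2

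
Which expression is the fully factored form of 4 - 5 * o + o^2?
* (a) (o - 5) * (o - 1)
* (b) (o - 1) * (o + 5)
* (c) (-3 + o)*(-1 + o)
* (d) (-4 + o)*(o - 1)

We need to factor 4 - 5 * o + o^2.
The factored form is (-4 + o)*(o - 1).
d) (-4 + o)*(o - 1)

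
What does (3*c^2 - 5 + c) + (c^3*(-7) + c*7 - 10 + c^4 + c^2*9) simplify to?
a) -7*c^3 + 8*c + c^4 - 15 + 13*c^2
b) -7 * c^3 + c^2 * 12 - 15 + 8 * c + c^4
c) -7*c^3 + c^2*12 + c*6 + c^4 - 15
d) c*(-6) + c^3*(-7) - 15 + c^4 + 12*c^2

Adding the polynomials and combining like terms:
(3*c^2 - 5 + c) + (c^3*(-7) + c*7 - 10 + c^4 + c^2*9)
= -7 * c^3 + c^2 * 12 - 15 + 8 * c + c^4
b) -7 * c^3 + c^2 * 12 - 15 + 8 * c + c^4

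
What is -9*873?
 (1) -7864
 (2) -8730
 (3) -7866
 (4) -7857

-9 * 873 = -7857
4) -7857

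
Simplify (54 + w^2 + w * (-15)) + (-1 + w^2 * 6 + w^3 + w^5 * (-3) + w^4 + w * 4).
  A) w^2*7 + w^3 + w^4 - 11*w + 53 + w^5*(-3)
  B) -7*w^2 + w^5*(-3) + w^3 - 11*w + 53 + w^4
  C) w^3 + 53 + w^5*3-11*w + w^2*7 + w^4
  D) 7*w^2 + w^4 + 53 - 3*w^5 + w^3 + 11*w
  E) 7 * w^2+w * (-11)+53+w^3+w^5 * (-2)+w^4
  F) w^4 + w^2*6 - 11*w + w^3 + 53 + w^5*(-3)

Adding the polynomials and combining like terms:
(54 + w^2 + w*(-15)) + (-1 + w^2*6 + w^3 + w^5*(-3) + w^4 + w*4)
= w^2*7 + w^3 + w^4 - 11*w + 53 + w^5*(-3)
A) w^2*7 + w^3 + w^4 - 11*w + 53 + w^5*(-3)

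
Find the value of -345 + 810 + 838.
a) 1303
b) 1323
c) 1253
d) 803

First: -345 + 810 = 465
Then: 465 + 838 = 1303
a) 1303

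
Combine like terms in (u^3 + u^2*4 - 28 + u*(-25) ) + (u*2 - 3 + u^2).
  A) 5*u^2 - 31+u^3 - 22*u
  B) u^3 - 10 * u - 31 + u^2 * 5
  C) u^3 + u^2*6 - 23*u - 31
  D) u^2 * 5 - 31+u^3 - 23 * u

Adding the polynomials and combining like terms:
(u^3 + u^2*4 - 28 + u*(-25)) + (u*2 - 3 + u^2)
= u^2 * 5 - 31+u^3 - 23 * u
D) u^2 * 5 - 31+u^3 - 23 * u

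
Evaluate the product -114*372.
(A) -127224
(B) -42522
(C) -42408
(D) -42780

-114 * 372 = -42408
C) -42408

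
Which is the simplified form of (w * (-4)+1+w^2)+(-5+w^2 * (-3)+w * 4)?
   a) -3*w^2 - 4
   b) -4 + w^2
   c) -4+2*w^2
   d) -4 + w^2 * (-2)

Adding the polynomials and combining like terms:
(w*(-4) + 1 + w^2) + (-5 + w^2*(-3) + w*4)
= -4 + w^2 * (-2)
d) -4 + w^2 * (-2)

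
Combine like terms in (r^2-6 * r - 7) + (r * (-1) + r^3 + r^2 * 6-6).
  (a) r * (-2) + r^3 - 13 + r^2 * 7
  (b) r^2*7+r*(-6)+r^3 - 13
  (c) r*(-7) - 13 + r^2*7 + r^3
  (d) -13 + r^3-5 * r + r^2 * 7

Adding the polynomials and combining like terms:
(r^2 - 6*r - 7) + (r*(-1) + r^3 + r^2*6 - 6)
= r*(-7) - 13 + r^2*7 + r^3
c) r*(-7) - 13 + r^2*7 + r^3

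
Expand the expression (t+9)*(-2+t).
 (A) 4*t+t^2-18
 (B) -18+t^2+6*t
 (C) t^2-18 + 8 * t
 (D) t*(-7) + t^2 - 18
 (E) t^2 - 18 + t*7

Expanding (t+9)*(-2+t):
= t^2 - 18 + t*7
E) t^2 - 18 + t*7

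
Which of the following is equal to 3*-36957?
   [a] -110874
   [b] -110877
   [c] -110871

3 * -36957 = -110871
c) -110871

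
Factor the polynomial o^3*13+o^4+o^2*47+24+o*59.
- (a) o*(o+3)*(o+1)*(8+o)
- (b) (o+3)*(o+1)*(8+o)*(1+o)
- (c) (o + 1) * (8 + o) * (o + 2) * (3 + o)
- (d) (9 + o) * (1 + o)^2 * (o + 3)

We need to factor o^3*13+o^4+o^2*47+24+o*59.
The factored form is (o+3)*(o+1)*(8+o)*(1+o).
b) (o+3)*(o+1)*(8+o)*(1+o)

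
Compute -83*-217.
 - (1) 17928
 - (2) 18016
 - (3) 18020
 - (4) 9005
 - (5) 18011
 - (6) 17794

-83 * -217 = 18011
5) 18011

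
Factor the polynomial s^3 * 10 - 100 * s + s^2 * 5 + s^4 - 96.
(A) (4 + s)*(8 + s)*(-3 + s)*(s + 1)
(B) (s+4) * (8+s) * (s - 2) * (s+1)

We need to factor s^3 * 10 - 100 * s + s^2 * 5 + s^4 - 96.
The factored form is (4 + s)*(8 + s)*(-3 + s)*(s + 1).
A) (4 + s)*(8 + s)*(-3 + s)*(s + 1)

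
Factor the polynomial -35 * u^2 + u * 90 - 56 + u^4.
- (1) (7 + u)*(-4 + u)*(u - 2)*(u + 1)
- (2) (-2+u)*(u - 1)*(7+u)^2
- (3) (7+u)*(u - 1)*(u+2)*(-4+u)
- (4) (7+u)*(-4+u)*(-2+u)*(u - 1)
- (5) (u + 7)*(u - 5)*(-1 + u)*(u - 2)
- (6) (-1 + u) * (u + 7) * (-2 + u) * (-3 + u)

We need to factor -35 * u^2 + u * 90 - 56 + u^4.
The factored form is (7+u)*(-4+u)*(-2+u)*(u - 1).
4) (7+u)*(-4+u)*(-2+u)*(u - 1)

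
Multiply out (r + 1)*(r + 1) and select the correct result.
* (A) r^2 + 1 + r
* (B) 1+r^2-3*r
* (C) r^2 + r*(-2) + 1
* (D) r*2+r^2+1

Expanding (r + 1)*(r + 1):
= r*2+r^2+1
D) r*2+r^2+1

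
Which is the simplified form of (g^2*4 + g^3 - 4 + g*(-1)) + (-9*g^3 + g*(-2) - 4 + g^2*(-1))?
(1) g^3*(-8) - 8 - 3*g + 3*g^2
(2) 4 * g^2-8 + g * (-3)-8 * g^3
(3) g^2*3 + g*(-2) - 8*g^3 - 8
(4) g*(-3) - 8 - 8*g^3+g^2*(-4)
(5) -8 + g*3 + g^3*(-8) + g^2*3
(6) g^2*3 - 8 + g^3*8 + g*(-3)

Adding the polynomials and combining like terms:
(g^2*4 + g^3 - 4 + g*(-1)) + (-9*g^3 + g*(-2) - 4 + g^2*(-1))
= g^3*(-8) - 8 - 3*g + 3*g^2
1) g^3*(-8) - 8 - 3*g + 3*g^2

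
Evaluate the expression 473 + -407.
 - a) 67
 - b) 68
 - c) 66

473 + -407 = 66
c) 66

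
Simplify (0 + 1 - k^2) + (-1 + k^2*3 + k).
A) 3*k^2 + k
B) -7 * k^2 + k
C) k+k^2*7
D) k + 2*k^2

Adding the polynomials and combining like terms:
(0 + 1 - k^2) + (-1 + k^2*3 + k)
= k + 2*k^2
D) k + 2*k^2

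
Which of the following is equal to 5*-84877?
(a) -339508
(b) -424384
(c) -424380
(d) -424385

5 * -84877 = -424385
d) -424385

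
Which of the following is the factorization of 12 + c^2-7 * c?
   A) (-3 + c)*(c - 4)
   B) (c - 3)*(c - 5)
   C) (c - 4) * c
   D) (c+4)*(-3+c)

We need to factor 12 + c^2-7 * c.
The factored form is (-3 + c)*(c - 4).
A) (-3 + c)*(c - 4)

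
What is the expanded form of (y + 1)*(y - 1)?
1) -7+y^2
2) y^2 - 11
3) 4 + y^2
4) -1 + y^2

Expanding (y + 1)*(y - 1):
= -1 + y^2
4) -1 + y^2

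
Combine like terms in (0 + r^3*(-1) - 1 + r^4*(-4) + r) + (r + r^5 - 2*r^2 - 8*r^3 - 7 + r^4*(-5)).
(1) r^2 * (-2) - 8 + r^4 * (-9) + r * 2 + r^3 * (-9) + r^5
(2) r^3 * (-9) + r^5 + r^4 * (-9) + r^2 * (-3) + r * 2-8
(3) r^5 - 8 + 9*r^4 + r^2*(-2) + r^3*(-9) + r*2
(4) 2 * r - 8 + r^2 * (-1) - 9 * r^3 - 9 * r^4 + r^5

Adding the polynomials and combining like terms:
(0 + r^3*(-1) - 1 + r^4*(-4) + r) + (r + r^5 - 2*r^2 - 8*r^3 - 7 + r^4*(-5))
= r^2 * (-2) - 8 + r^4 * (-9) + r * 2 + r^3 * (-9) + r^5
1) r^2 * (-2) - 8 + r^4 * (-9) + r * 2 + r^3 * (-9) + r^5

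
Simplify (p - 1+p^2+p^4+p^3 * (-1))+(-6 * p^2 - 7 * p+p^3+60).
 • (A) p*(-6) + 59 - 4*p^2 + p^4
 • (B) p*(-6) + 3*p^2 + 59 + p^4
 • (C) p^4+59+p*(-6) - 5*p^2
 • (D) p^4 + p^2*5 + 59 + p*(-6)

Adding the polynomials and combining like terms:
(p - 1 + p^2 + p^4 + p^3*(-1)) + (-6*p^2 - 7*p + p^3 + 60)
= p^4+59+p*(-6) - 5*p^2
C) p^4+59+p*(-6) - 5*p^2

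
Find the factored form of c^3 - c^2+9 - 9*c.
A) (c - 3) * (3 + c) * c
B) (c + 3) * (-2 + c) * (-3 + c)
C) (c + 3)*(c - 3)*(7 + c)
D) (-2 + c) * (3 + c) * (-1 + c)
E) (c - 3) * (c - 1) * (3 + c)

We need to factor c^3 - c^2+9 - 9*c.
The factored form is (c - 3) * (c - 1) * (3 + c).
E) (c - 3) * (c - 1) * (3 + c)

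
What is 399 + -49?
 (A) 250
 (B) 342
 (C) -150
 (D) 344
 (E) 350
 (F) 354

399 + -49 = 350
E) 350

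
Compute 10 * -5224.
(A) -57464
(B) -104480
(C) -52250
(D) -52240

10 * -5224 = -52240
D) -52240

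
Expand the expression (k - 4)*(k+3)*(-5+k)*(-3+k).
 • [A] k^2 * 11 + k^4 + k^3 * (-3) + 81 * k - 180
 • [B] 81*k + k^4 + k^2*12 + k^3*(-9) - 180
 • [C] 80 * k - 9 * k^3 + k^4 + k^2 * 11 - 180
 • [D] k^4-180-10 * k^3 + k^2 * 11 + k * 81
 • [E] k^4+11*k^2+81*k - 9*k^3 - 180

Expanding (k - 4)*(k+3)*(-5+k)*(-3+k):
= k^4+11*k^2+81*k - 9*k^3 - 180
E) k^4+11*k^2+81*k - 9*k^3 - 180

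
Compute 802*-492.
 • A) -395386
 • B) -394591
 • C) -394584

802 * -492 = -394584
C) -394584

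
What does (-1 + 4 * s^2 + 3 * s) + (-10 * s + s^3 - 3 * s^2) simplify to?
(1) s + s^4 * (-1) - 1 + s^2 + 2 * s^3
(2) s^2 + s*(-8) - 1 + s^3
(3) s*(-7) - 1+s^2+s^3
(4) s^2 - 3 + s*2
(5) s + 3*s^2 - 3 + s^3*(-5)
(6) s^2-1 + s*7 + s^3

Adding the polynomials and combining like terms:
(-1 + 4*s^2 + 3*s) + (-10*s + s^3 - 3*s^2)
= s*(-7) - 1+s^2+s^3
3) s*(-7) - 1+s^2+s^3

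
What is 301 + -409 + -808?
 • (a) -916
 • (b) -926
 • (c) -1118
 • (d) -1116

First: 301 + -409 = -108
Then: -108 + -808 = -916
a) -916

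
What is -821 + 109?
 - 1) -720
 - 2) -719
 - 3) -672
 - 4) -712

-821 + 109 = -712
4) -712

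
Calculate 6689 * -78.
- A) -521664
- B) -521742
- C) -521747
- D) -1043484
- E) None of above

6689 * -78 = -521742
B) -521742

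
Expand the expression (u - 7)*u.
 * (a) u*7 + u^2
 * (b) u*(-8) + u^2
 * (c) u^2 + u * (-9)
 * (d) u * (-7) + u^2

Expanding (u - 7)*u:
= u * (-7) + u^2
d) u * (-7) + u^2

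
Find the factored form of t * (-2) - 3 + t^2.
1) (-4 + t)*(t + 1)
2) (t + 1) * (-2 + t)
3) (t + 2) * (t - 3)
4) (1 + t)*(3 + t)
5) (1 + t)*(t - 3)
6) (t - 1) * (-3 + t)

We need to factor t * (-2) - 3 + t^2.
The factored form is (1 + t)*(t - 3).
5) (1 + t)*(t - 3)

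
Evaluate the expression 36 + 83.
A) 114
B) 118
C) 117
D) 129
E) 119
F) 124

36 + 83 = 119
E) 119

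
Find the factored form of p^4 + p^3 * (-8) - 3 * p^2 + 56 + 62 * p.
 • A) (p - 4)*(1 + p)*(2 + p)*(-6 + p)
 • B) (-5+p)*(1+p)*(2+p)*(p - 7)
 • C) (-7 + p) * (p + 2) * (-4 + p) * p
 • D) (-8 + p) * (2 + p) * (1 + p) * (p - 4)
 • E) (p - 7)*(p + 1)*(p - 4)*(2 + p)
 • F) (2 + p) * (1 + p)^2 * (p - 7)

We need to factor p^4 + p^3 * (-8) - 3 * p^2 + 56 + 62 * p.
The factored form is (p - 7)*(p + 1)*(p - 4)*(2 + p).
E) (p - 7)*(p + 1)*(p - 4)*(2 + p)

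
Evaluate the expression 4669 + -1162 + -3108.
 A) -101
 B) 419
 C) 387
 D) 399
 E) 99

First: 4669 + -1162 = 3507
Then: 3507 + -3108 = 399
D) 399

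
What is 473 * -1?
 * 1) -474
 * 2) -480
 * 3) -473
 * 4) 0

473 * -1 = -473
3) -473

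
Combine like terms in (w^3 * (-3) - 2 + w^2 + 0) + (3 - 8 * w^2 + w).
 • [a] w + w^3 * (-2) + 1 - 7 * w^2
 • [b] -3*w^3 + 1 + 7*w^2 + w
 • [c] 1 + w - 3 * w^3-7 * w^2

Adding the polynomials and combining like terms:
(w^3*(-3) - 2 + w^2 + 0) + (3 - 8*w^2 + w)
= 1 + w - 3 * w^3-7 * w^2
c) 1 + w - 3 * w^3-7 * w^2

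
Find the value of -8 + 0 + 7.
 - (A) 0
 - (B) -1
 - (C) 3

First: -8 + 0 = -8
Then: -8 + 7 = -1
B) -1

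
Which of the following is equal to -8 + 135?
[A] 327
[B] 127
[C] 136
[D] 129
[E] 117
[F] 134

-8 + 135 = 127
B) 127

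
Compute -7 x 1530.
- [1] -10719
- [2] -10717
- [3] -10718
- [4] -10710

-7 * 1530 = -10710
4) -10710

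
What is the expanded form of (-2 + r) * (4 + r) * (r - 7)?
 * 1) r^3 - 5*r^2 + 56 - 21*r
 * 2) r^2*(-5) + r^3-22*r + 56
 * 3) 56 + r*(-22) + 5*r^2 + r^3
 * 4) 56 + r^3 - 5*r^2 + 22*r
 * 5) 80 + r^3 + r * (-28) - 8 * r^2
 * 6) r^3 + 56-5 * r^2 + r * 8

Expanding (-2 + r) * (4 + r) * (r - 7):
= r^2*(-5) + r^3-22*r + 56
2) r^2*(-5) + r^3-22*r + 56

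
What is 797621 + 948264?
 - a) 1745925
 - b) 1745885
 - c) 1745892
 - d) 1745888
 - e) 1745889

797621 + 948264 = 1745885
b) 1745885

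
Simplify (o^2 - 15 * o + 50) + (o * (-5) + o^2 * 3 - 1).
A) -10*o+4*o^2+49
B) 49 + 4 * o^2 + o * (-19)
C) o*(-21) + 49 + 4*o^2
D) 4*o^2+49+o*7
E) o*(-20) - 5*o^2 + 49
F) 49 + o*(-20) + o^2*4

Adding the polynomials and combining like terms:
(o^2 - 15*o + 50) + (o*(-5) + o^2*3 - 1)
= 49 + o*(-20) + o^2*4
F) 49 + o*(-20) + o^2*4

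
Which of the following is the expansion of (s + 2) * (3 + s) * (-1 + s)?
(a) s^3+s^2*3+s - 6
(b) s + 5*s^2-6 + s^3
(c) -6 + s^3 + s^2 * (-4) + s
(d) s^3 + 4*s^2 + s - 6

Expanding (s + 2) * (3 + s) * (-1 + s):
= s^3 + 4*s^2 + s - 6
d) s^3 + 4*s^2 + s - 6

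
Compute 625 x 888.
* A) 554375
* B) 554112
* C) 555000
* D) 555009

625 * 888 = 555000
C) 555000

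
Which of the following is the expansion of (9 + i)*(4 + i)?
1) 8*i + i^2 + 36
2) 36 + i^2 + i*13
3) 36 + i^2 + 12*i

Expanding (9 + i)*(4 + i):
= 36 + i^2 + i*13
2) 36 + i^2 + i*13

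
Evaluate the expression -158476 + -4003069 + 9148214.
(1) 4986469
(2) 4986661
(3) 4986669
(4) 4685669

First: -158476 + -4003069 = -4161545
Then: -4161545 + 9148214 = 4986669
3) 4986669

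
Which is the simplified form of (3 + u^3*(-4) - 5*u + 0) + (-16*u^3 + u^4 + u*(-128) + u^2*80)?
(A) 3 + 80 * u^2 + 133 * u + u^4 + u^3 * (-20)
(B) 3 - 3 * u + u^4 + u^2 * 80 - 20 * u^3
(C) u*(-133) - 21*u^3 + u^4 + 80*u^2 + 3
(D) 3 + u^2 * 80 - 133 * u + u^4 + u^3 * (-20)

Adding the polynomials and combining like terms:
(3 + u^3*(-4) - 5*u + 0) + (-16*u^3 + u^4 + u*(-128) + u^2*80)
= 3 + u^2 * 80 - 133 * u + u^4 + u^3 * (-20)
D) 3 + u^2 * 80 - 133 * u + u^4 + u^3 * (-20)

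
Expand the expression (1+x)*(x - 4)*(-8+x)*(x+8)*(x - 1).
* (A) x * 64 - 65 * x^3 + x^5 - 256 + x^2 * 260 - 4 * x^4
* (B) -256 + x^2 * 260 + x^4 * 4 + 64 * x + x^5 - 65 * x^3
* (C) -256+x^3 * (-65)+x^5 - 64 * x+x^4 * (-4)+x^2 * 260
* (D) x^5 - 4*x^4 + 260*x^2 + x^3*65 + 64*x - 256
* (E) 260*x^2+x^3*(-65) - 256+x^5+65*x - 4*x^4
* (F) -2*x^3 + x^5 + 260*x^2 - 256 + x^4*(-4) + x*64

Expanding (1+x)*(x - 4)*(-8+x)*(x+8)*(x - 1):
= x * 64 - 65 * x^3 + x^5 - 256 + x^2 * 260 - 4 * x^4
A) x * 64 - 65 * x^3 + x^5 - 256 + x^2 * 260 - 4 * x^4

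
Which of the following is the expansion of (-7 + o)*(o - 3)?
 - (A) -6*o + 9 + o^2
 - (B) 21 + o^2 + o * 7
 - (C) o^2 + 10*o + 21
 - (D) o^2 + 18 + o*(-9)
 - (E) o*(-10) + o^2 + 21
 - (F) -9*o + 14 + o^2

Expanding (-7 + o)*(o - 3):
= o*(-10) + o^2 + 21
E) o*(-10) + o^2 + 21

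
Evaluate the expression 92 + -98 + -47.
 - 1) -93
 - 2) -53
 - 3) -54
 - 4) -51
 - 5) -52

First: 92 + -98 = -6
Then: -6 + -47 = -53
2) -53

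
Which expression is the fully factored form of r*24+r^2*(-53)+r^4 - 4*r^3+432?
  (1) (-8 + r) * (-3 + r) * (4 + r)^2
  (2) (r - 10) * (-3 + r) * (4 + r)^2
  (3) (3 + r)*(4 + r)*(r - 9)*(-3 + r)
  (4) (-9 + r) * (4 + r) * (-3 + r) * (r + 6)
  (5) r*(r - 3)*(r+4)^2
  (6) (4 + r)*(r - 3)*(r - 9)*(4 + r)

We need to factor r*24+r^2*(-53)+r^4 - 4*r^3+432.
The factored form is (4 + r)*(r - 3)*(r - 9)*(4 + r).
6) (4 + r)*(r - 3)*(r - 9)*(4 + r)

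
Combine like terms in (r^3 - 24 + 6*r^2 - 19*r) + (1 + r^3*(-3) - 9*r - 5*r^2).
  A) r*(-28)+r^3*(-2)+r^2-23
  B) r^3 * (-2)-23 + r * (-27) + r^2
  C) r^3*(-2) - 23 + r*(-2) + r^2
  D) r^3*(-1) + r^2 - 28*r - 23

Adding the polynomials and combining like terms:
(r^3 - 24 + 6*r^2 - 19*r) + (1 + r^3*(-3) - 9*r - 5*r^2)
= r*(-28)+r^3*(-2)+r^2-23
A) r*(-28)+r^3*(-2)+r^2-23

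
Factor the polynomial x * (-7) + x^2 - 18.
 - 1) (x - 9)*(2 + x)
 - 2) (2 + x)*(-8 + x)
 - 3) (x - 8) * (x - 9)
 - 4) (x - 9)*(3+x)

We need to factor x * (-7) + x^2 - 18.
The factored form is (x - 9)*(2 + x).
1) (x - 9)*(2 + x)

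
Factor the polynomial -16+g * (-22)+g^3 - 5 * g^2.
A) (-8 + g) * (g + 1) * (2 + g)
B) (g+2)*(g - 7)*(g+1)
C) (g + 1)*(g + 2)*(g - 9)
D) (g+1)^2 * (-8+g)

We need to factor -16+g * (-22)+g^3 - 5 * g^2.
The factored form is (-8 + g) * (g + 1) * (2 + g).
A) (-8 + g) * (g + 1) * (2 + g)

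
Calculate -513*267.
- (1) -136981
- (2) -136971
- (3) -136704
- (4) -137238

-513 * 267 = -136971
2) -136971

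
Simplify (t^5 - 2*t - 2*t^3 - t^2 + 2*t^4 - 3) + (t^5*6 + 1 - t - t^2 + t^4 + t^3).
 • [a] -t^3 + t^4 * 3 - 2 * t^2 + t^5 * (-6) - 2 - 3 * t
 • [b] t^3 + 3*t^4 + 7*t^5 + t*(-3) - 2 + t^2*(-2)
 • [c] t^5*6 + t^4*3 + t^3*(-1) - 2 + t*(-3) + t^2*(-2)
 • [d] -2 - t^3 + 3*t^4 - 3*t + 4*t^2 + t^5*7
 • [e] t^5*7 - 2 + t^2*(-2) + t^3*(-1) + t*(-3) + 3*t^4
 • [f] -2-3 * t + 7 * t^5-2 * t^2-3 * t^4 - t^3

Adding the polynomials and combining like terms:
(t^5 - 2*t - 2*t^3 - t^2 + 2*t^4 - 3) + (t^5*6 + 1 - t - t^2 + t^4 + t^3)
= t^5*7 - 2 + t^2*(-2) + t^3*(-1) + t*(-3) + 3*t^4
e) t^5*7 - 2 + t^2*(-2) + t^3*(-1) + t*(-3) + 3*t^4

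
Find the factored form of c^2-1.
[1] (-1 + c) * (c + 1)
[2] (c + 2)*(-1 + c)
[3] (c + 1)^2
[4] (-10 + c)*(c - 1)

We need to factor c^2-1.
The factored form is (-1 + c) * (c + 1).
1) (-1 + c) * (c + 1)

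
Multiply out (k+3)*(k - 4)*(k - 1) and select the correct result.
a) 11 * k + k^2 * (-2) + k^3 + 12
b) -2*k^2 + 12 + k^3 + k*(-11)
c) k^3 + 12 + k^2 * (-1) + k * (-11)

Expanding (k+3)*(k - 4)*(k - 1):
= -2*k^2 + 12 + k^3 + k*(-11)
b) -2*k^2 + 12 + k^3 + k*(-11)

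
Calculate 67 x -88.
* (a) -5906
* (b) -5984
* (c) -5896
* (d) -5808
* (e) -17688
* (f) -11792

67 * -88 = -5896
c) -5896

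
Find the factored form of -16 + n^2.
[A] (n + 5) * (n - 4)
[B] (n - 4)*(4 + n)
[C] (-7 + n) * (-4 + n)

We need to factor -16 + n^2.
The factored form is (n - 4)*(4 + n).
B) (n - 4)*(4 + n)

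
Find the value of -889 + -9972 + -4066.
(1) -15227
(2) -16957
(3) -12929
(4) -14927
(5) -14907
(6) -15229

First: -889 + -9972 = -10861
Then: -10861 + -4066 = -14927
4) -14927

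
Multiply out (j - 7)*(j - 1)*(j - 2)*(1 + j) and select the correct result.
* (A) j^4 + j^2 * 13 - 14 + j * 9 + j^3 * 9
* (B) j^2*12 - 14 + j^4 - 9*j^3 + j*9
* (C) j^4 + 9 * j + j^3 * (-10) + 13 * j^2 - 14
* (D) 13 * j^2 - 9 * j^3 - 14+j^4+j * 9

Expanding (j - 7)*(j - 1)*(j - 2)*(1 + j):
= 13 * j^2 - 9 * j^3 - 14+j^4+j * 9
D) 13 * j^2 - 9 * j^3 - 14+j^4+j * 9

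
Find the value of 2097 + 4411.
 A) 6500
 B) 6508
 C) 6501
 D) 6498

2097 + 4411 = 6508
B) 6508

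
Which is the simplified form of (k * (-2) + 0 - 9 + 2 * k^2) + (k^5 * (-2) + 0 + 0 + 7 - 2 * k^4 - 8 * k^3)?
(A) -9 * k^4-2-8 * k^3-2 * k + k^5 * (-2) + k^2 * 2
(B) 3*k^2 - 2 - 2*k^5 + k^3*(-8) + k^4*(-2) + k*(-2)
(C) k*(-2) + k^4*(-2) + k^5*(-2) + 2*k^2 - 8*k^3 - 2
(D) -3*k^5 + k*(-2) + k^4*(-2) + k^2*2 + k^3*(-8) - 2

Adding the polynomials and combining like terms:
(k*(-2) + 0 - 9 + 2*k^2) + (k^5*(-2) + 0 + 0 + 7 - 2*k^4 - 8*k^3)
= k*(-2) + k^4*(-2) + k^5*(-2) + 2*k^2 - 8*k^3 - 2
C) k*(-2) + k^4*(-2) + k^5*(-2) + 2*k^2 - 8*k^3 - 2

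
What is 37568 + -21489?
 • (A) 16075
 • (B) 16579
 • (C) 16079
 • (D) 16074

37568 + -21489 = 16079
C) 16079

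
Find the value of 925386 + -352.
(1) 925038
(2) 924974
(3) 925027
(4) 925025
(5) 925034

925386 + -352 = 925034
5) 925034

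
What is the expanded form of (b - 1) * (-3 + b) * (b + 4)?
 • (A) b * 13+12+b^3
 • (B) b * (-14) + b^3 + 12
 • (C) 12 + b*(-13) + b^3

Expanding (b - 1) * (-3 + b) * (b + 4):
= 12 + b*(-13) + b^3
C) 12 + b*(-13) + b^3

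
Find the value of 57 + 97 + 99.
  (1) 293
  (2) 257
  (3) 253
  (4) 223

First: 57 + 97 = 154
Then: 154 + 99 = 253
3) 253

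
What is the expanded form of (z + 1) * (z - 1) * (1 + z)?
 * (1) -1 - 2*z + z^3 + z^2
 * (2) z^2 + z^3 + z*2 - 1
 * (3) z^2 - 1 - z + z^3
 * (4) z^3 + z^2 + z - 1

Expanding (z + 1) * (z - 1) * (1 + z):
= z^2 - 1 - z + z^3
3) z^2 - 1 - z + z^3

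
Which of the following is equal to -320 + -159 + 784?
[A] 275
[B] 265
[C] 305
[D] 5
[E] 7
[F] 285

First: -320 + -159 = -479
Then: -479 + 784 = 305
C) 305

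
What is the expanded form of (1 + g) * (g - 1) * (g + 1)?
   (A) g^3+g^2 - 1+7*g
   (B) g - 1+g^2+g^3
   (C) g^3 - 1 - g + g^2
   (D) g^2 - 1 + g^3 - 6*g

Expanding (1 + g) * (g - 1) * (g + 1):
= g^3 - 1 - g + g^2
C) g^3 - 1 - g + g^2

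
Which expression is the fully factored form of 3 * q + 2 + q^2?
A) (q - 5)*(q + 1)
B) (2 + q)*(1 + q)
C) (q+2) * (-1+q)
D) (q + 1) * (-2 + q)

We need to factor 3 * q + 2 + q^2.
The factored form is (2 + q)*(1 + q).
B) (2 + q)*(1 + q)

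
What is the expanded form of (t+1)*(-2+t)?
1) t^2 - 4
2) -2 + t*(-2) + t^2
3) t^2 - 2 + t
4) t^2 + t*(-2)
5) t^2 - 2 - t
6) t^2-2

Expanding (t+1)*(-2+t):
= t^2 - 2 - t
5) t^2 - 2 - t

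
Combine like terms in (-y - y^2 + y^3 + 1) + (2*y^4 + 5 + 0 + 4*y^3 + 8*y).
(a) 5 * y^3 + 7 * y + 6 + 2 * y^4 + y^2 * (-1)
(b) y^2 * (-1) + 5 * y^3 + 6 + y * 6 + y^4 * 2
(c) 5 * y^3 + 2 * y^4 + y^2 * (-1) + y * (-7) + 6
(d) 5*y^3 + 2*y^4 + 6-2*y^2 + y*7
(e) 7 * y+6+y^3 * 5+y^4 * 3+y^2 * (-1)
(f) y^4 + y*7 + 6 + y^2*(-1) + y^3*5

Adding the polynomials and combining like terms:
(-y - y^2 + y^3 + 1) + (2*y^4 + 5 + 0 + 4*y^3 + 8*y)
= 5 * y^3 + 7 * y + 6 + 2 * y^4 + y^2 * (-1)
a) 5 * y^3 + 7 * y + 6 + 2 * y^4 + y^2 * (-1)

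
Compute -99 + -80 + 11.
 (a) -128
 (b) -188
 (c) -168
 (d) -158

First: -99 + -80 = -179
Then: -179 + 11 = -168
c) -168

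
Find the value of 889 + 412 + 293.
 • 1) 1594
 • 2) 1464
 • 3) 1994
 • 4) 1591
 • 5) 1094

First: 889 + 412 = 1301
Then: 1301 + 293 = 1594
1) 1594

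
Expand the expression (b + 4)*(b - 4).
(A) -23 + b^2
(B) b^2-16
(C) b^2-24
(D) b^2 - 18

Expanding (b + 4)*(b - 4):
= b^2-16
B) b^2-16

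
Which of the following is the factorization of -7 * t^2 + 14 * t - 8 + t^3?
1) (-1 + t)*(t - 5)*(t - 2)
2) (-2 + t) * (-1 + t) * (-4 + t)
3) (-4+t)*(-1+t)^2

We need to factor -7 * t^2 + 14 * t - 8 + t^3.
The factored form is (-2 + t) * (-1 + t) * (-4 + t).
2) (-2 + t) * (-1 + t) * (-4 + t)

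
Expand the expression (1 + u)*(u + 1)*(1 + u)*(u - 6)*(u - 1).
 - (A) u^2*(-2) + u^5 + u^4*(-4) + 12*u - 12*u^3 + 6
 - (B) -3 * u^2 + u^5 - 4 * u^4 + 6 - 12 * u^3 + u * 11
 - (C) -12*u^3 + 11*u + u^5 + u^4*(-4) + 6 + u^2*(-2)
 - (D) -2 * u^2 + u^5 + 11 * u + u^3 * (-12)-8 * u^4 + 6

Expanding (1 + u)*(u + 1)*(1 + u)*(u - 6)*(u - 1):
= -12*u^3 + 11*u + u^5 + u^4*(-4) + 6 + u^2*(-2)
C) -12*u^3 + 11*u + u^5 + u^4*(-4) + 6 + u^2*(-2)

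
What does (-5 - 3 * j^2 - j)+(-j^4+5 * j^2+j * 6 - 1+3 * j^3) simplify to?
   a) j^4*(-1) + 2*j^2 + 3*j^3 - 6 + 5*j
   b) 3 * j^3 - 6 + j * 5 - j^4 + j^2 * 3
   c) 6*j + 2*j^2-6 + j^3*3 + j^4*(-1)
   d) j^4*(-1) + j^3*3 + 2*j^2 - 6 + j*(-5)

Adding the polynomials and combining like terms:
(-5 - 3*j^2 - j) + (-j^4 + 5*j^2 + j*6 - 1 + 3*j^3)
= j^4*(-1) + 2*j^2 + 3*j^3 - 6 + 5*j
a) j^4*(-1) + 2*j^2 + 3*j^3 - 6 + 5*j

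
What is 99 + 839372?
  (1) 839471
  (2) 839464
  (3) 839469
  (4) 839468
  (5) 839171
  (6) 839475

99 + 839372 = 839471
1) 839471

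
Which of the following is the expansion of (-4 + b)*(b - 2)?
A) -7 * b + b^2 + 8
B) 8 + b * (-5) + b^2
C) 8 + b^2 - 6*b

Expanding (-4 + b)*(b - 2):
= 8 + b^2 - 6*b
C) 8 + b^2 - 6*b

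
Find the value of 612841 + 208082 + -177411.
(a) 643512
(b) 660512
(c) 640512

First: 612841 + 208082 = 820923
Then: 820923 + -177411 = 643512
a) 643512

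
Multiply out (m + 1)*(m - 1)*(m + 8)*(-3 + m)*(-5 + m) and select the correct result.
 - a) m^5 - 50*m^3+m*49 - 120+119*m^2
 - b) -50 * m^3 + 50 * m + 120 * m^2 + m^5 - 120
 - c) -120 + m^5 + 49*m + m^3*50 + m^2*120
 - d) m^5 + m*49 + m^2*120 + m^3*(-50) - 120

Expanding (m + 1)*(m - 1)*(m + 8)*(-3 + m)*(-5 + m):
= m^5 + m*49 + m^2*120 + m^3*(-50) - 120
d) m^5 + m*49 + m^2*120 + m^3*(-50) - 120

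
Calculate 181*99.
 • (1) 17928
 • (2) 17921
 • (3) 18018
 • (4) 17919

181 * 99 = 17919
4) 17919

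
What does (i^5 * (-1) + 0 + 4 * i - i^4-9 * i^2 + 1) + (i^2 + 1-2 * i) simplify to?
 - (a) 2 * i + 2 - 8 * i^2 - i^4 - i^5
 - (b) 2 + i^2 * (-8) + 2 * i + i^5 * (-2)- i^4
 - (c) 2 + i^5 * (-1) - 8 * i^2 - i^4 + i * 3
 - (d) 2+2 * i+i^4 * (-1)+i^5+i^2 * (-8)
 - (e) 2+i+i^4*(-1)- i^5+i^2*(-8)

Adding the polynomials and combining like terms:
(i^5*(-1) + 0 + 4*i - i^4 - 9*i^2 + 1) + (i^2 + 1 - 2*i)
= 2 * i + 2 - 8 * i^2 - i^4 - i^5
a) 2 * i + 2 - 8 * i^2 - i^4 - i^5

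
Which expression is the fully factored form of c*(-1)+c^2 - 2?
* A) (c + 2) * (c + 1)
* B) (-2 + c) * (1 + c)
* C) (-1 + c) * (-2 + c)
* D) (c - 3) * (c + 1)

We need to factor c*(-1)+c^2 - 2.
The factored form is (-2 + c) * (1 + c).
B) (-2 + c) * (1 + c)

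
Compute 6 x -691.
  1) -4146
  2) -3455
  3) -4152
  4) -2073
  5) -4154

6 * -691 = -4146
1) -4146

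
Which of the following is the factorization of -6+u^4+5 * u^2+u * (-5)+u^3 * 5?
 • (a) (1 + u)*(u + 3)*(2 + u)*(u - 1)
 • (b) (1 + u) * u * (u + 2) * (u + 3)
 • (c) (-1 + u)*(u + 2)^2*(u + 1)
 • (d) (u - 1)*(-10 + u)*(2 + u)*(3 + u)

We need to factor -6+u^4+5 * u^2+u * (-5)+u^3 * 5.
The factored form is (1 + u)*(u + 3)*(2 + u)*(u - 1).
a) (1 + u)*(u + 3)*(2 + u)*(u - 1)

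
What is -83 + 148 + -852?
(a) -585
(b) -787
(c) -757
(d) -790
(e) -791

First: -83 + 148 = 65
Then: 65 + -852 = -787
b) -787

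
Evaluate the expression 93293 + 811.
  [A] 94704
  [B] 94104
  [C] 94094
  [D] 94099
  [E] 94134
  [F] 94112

93293 + 811 = 94104
B) 94104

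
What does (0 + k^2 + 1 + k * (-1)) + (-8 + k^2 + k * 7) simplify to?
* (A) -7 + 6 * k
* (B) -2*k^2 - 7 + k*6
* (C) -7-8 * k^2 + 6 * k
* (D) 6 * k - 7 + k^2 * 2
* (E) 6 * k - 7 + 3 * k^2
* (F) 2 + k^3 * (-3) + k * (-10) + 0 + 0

Adding the polynomials and combining like terms:
(0 + k^2 + 1 + k*(-1)) + (-8 + k^2 + k*7)
= 6 * k - 7 + k^2 * 2
D) 6 * k - 7 + k^2 * 2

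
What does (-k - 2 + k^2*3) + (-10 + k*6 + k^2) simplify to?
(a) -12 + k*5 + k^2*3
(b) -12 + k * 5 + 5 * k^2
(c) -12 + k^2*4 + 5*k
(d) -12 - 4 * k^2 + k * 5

Adding the polynomials and combining like terms:
(-k - 2 + k^2*3) + (-10 + k*6 + k^2)
= -12 + k^2*4 + 5*k
c) -12 + k^2*4 + 5*k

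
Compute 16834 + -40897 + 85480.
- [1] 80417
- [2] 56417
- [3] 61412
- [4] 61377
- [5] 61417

First: 16834 + -40897 = -24063
Then: -24063 + 85480 = 61417
5) 61417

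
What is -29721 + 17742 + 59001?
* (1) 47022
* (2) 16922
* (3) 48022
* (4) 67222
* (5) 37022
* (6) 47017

First: -29721 + 17742 = -11979
Then: -11979 + 59001 = 47022
1) 47022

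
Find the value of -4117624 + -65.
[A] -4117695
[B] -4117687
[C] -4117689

-4117624 + -65 = -4117689
C) -4117689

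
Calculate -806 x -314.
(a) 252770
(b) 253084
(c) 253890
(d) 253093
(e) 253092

-806 * -314 = 253084
b) 253084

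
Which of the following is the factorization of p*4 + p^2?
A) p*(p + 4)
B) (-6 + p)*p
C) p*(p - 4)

We need to factor p*4 + p^2.
The factored form is p*(p + 4).
A) p*(p + 4)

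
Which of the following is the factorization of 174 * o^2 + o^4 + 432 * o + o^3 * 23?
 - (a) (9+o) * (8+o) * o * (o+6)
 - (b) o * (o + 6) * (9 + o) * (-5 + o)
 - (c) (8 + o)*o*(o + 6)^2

We need to factor 174 * o^2 + o^4 + 432 * o + o^3 * 23.
The factored form is (9+o) * (8+o) * o * (o+6).
a) (9+o) * (8+o) * o * (o+6)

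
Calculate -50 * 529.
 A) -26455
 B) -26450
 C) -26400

-50 * 529 = -26450
B) -26450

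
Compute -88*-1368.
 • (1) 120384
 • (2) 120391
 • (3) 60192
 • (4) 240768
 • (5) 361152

-88 * -1368 = 120384
1) 120384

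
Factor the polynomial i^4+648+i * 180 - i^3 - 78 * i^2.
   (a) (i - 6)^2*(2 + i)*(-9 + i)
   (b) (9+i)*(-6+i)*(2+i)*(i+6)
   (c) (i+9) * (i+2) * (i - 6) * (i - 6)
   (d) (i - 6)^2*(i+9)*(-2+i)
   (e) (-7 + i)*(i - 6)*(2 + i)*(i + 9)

We need to factor i^4+648+i * 180 - i^3 - 78 * i^2.
The factored form is (i+9) * (i+2) * (i - 6) * (i - 6).
c) (i+9) * (i+2) * (i - 6) * (i - 6)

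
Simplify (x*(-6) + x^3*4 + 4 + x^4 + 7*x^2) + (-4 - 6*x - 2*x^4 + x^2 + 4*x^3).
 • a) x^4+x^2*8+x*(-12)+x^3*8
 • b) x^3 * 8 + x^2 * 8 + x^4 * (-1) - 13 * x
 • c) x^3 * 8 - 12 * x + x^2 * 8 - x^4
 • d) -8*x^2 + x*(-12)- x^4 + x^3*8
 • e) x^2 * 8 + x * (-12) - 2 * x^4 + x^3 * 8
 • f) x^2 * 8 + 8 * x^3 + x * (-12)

Adding the polynomials and combining like terms:
(x*(-6) + x^3*4 + 4 + x^4 + 7*x^2) + (-4 - 6*x - 2*x^4 + x^2 + 4*x^3)
= x^3 * 8 - 12 * x + x^2 * 8 - x^4
c) x^3 * 8 - 12 * x + x^2 * 8 - x^4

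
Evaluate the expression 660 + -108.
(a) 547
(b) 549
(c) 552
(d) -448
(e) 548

660 + -108 = 552
c) 552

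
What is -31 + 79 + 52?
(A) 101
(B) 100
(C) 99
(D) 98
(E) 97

First: -31 + 79 = 48
Then: 48 + 52 = 100
B) 100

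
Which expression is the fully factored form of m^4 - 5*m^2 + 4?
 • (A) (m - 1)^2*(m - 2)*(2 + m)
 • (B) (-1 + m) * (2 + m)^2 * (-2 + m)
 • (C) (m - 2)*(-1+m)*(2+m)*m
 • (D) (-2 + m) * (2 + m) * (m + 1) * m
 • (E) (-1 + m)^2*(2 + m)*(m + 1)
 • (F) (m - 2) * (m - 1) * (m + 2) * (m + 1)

We need to factor m^4 - 5*m^2 + 4.
The factored form is (m - 2) * (m - 1) * (m + 2) * (m + 1).
F) (m - 2) * (m - 1) * (m + 2) * (m + 1)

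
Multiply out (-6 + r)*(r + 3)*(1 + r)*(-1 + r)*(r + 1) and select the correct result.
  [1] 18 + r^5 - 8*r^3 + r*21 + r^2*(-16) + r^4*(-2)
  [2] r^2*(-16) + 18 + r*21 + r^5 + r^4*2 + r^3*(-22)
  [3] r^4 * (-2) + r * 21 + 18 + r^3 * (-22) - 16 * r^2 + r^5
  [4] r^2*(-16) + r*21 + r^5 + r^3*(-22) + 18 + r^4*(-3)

Expanding (-6 + r)*(r + 3)*(1 + r)*(-1 + r)*(r + 1):
= r^4 * (-2) + r * 21 + 18 + r^3 * (-22) - 16 * r^2 + r^5
3) r^4 * (-2) + r * 21 + 18 + r^3 * (-22) - 16 * r^2 + r^5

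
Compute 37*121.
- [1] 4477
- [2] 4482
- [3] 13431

37 * 121 = 4477
1) 4477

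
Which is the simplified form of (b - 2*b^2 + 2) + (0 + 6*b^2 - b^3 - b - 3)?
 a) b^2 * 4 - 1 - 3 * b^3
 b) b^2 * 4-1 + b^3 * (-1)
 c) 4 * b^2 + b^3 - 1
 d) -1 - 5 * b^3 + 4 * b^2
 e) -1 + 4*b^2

Adding the polynomials and combining like terms:
(b - 2*b^2 + 2) + (0 + 6*b^2 - b^3 - b - 3)
= b^2 * 4-1 + b^3 * (-1)
b) b^2 * 4-1 + b^3 * (-1)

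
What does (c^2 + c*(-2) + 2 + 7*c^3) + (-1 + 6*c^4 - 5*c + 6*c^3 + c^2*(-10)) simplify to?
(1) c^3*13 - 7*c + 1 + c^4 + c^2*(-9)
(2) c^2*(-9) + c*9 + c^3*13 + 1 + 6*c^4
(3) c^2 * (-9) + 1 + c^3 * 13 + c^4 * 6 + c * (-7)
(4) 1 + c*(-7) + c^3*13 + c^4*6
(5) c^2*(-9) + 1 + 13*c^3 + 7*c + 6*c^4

Adding the polynomials and combining like terms:
(c^2 + c*(-2) + 2 + 7*c^3) + (-1 + 6*c^4 - 5*c + 6*c^3 + c^2*(-10))
= c^2 * (-9) + 1 + c^3 * 13 + c^4 * 6 + c * (-7)
3) c^2 * (-9) + 1 + c^3 * 13 + c^4 * 6 + c * (-7)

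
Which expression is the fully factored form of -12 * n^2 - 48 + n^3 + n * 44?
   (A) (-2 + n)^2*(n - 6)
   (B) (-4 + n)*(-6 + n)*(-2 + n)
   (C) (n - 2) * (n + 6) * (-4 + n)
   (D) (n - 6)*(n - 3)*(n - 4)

We need to factor -12 * n^2 - 48 + n^3 + n * 44.
The factored form is (-4 + n)*(-6 + n)*(-2 + n).
B) (-4 + n)*(-6 + n)*(-2 + n)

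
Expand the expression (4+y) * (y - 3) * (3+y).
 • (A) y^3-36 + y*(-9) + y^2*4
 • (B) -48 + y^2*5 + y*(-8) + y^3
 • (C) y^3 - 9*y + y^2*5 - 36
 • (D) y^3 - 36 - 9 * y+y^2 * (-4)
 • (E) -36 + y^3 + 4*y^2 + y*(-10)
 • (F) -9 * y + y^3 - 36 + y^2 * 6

Expanding (4+y) * (y - 3) * (3+y):
= y^3-36 + y*(-9) + y^2*4
A) y^3-36 + y*(-9) + y^2*4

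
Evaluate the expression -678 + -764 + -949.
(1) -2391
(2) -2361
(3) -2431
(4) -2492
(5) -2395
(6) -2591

First: -678 + -764 = -1442
Then: -1442 + -949 = -2391
1) -2391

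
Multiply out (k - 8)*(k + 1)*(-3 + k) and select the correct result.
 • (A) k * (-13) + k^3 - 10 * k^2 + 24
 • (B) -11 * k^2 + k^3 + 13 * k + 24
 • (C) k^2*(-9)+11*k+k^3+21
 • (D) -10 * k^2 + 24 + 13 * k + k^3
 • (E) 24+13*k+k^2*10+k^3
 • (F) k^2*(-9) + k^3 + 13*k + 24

Expanding (k - 8)*(k + 1)*(-3 + k):
= -10 * k^2 + 24 + 13 * k + k^3
D) -10 * k^2 + 24 + 13 * k + k^3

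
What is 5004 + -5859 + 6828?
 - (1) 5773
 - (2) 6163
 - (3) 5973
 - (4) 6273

First: 5004 + -5859 = -855
Then: -855 + 6828 = 5973
3) 5973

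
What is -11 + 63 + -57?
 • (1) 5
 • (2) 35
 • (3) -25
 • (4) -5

First: -11 + 63 = 52
Then: 52 + -57 = -5
4) -5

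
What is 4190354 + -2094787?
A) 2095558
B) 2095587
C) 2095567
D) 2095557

4190354 + -2094787 = 2095567
C) 2095567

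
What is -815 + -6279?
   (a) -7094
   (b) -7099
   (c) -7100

-815 + -6279 = -7094
a) -7094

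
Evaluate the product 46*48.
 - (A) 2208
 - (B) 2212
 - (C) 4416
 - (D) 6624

46 * 48 = 2208
A) 2208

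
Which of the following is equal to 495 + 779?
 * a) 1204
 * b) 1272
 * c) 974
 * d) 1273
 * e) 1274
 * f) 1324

495 + 779 = 1274
e) 1274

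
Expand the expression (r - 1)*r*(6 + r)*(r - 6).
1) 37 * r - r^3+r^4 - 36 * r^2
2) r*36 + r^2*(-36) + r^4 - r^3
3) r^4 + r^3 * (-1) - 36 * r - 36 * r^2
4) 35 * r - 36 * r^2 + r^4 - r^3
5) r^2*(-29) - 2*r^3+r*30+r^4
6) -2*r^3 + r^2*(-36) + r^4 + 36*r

Expanding (r - 1)*r*(6 + r)*(r - 6):
= r*36 + r^2*(-36) + r^4 - r^3
2) r*36 + r^2*(-36) + r^4 - r^3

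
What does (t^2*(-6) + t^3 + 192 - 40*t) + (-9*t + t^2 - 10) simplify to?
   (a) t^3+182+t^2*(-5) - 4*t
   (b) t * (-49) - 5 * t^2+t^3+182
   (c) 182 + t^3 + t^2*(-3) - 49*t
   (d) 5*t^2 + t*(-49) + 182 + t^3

Adding the polynomials and combining like terms:
(t^2*(-6) + t^3 + 192 - 40*t) + (-9*t + t^2 - 10)
= t * (-49) - 5 * t^2+t^3+182
b) t * (-49) - 5 * t^2+t^3+182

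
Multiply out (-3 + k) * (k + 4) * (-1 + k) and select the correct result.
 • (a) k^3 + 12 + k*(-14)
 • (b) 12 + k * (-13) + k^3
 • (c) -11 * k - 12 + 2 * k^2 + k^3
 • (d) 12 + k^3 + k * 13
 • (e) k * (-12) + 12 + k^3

Expanding (-3 + k) * (k + 4) * (-1 + k):
= 12 + k * (-13) + k^3
b) 12 + k * (-13) + k^3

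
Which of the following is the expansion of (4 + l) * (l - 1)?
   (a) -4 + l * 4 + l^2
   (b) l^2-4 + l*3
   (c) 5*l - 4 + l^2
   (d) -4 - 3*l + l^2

Expanding (4 + l) * (l - 1):
= l^2-4 + l*3
b) l^2-4 + l*3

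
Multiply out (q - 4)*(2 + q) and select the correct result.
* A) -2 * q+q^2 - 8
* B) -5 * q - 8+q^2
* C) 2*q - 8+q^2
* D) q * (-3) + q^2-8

Expanding (q - 4)*(2 + q):
= -2 * q+q^2 - 8
A) -2 * q+q^2 - 8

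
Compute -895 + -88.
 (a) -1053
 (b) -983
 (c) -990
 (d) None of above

-895 + -88 = -983
b) -983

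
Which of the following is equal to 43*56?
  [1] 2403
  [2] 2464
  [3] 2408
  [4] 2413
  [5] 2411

43 * 56 = 2408
3) 2408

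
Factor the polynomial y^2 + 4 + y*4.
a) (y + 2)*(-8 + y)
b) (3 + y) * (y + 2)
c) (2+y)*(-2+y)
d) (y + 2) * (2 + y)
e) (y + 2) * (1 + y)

We need to factor y^2 + 4 + y*4.
The factored form is (y + 2) * (2 + y).
d) (y + 2) * (2 + y)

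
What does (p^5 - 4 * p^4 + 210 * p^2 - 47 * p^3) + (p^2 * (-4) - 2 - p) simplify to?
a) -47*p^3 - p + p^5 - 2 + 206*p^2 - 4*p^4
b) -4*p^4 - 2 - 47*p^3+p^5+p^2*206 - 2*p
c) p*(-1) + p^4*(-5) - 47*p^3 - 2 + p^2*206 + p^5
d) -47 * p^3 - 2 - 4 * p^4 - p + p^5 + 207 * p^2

Adding the polynomials and combining like terms:
(p^5 - 4*p^4 + 210*p^2 - 47*p^3) + (p^2*(-4) - 2 - p)
= -47*p^3 - p + p^5 - 2 + 206*p^2 - 4*p^4
a) -47*p^3 - p + p^5 - 2 + 206*p^2 - 4*p^4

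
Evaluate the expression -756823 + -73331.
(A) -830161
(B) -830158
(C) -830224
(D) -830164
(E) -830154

-756823 + -73331 = -830154
E) -830154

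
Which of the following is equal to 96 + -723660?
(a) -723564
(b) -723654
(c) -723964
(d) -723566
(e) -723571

96 + -723660 = -723564
a) -723564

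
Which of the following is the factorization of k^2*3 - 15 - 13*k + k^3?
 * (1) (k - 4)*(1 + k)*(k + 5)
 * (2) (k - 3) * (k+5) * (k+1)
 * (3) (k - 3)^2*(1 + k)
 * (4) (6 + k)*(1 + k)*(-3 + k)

We need to factor k^2*3 - 15 - 13*k + k^3.
The factored form is (k - 3) * (k+5) * (k+1).
2) (k - 3) * (k+5) * (k+1)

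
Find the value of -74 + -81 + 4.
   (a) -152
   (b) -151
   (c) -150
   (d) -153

First: -74 + -81 = -155
Then: -155 + 4 = -151
b) -151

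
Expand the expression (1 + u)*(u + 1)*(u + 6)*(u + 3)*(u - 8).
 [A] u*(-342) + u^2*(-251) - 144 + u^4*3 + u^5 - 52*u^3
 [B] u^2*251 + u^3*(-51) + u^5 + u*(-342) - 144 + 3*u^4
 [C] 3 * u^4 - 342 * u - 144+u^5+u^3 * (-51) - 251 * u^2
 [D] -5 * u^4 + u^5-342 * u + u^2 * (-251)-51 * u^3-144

Expanding (1 + u)*(u + 1)*(u + 6)*(u + 3)*(u - 8):
= 3 * u^4 - 342 * u - 144+u^5+u^3 * (-51) - 251 * u^2
C) 3 * u^4 - 342 * u - 144+u^5+u^3 * (-51) - 251 * u^2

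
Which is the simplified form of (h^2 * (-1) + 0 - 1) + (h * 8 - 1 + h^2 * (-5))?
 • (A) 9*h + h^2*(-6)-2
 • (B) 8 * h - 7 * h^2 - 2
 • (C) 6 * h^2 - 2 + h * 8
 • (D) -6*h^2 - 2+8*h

Adding the polynomials and combining like terms:
(h^2*(-1) + 0 - 1) + (h*8 - 1 + h^2*(-5))
= -6*h^2 - 2+8*h
D) -6*h^2 - 2+8*h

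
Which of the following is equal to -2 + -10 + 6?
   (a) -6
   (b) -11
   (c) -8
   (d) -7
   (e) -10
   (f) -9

First: -2 + -10 = -12
Then: -12 + 6 = -6
a) -6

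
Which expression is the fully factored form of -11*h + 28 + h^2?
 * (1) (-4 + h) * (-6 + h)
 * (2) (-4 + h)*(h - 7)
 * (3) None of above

We need to factor -11*h + 28 + h^2.
The factored form is (-4 + h)*(h - 7).
2) (-4 + h)*(h - 7)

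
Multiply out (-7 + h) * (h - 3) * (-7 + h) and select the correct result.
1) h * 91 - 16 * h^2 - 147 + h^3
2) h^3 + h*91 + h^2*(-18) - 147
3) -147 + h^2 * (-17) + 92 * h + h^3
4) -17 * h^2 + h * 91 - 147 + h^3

Expanding (-7 + h) * (h - 3) * (-7 + h):
= -17 * h^2 + h * 91 - 147 + h^3
4) -17 * h^2 + h * 91 - 147 + h^3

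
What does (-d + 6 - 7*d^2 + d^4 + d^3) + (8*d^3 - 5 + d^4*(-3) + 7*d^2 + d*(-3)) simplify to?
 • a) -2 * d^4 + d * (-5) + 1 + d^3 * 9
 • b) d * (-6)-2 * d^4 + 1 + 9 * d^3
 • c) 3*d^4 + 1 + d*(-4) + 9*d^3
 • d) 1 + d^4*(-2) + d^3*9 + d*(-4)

Adding the polynomials and combining like terms:
(-d + 6 - 7*d^2 + d^4 + d^3) + (8*d^3 - 5 + d^4*(-3) + 7*d^2 + d*(-3))
= 1 + d^4*(-2) + d^3*9 + d*(-4)
d) 1 + d^4*(-2) + d^3*9 + d*(-4)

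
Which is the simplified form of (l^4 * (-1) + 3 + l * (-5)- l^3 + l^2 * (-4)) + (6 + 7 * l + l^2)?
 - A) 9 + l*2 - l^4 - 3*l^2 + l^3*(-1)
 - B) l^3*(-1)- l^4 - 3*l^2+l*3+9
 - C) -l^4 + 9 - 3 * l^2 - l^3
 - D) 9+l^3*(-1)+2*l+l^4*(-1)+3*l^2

Adding the polynomials and combining like terms:
(l^4*(-1) + 3 + l*(-5) - l^3 + l^2*(-4)) + (6 + 7*l + l^2)
= 9 + l*2 - l^4 - 3*l^2 + l^3*(-1)
A) 9 + l*2 - l^4 - 3*l^2 + l^3*(-1)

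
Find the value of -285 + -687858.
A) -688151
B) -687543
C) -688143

-285 + -687858 = -688143
C) -688143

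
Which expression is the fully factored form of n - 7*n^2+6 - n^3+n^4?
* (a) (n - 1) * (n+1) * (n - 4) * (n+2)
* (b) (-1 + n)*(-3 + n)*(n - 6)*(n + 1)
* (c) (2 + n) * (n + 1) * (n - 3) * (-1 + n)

We need to factor n - 7*n^2+6 - n^3+n^4.
The factored form is (2 + n) * (n + 1) * (n - 3) * (-1 + n).
c) (2 + n) * (n + 1) * (n - 3) * (-1 + n)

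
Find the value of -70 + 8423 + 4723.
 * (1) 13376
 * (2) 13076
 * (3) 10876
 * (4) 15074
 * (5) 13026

First: -70 + 8423 = 8353
Then: 8353 + 4723 = 13076
2) 13076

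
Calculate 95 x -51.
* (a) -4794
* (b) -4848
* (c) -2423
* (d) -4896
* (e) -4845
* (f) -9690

95 * -51 = -4845
e) -4845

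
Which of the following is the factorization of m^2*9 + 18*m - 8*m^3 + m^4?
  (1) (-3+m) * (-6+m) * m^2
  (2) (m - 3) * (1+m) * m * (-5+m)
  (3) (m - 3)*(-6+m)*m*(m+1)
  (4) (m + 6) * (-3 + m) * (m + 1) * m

We need to factor m^2*9 + 18*m - 8*m^3 + m^4.
The factored form is (m - 3)*(-6+m)*m*(m+1).
3) (m - 3)*(-6+m)*m*(m+1)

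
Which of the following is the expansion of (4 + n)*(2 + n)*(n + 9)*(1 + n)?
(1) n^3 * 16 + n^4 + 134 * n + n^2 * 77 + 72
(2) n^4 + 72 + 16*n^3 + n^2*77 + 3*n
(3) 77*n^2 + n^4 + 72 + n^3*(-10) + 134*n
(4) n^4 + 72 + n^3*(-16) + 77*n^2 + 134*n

Expanding (4 + n)*(2 + n)*(n + 9)*(1 + n):
= n^3 * 16 + n^4 + 134 * n + n^2 * 77 + 72
1) n^3 * 16 + n^4 + 134 * n + n^2 * 77 + 72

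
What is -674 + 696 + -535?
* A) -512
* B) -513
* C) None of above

First: -674 + 696 = 22
Then: 22 + -535 = -513
B) -513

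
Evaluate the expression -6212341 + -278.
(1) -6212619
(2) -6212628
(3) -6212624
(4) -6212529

-6212341 + -278 = -6212619
1) -6212619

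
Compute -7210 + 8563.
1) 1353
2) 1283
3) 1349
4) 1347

-7210 + 8563 = 1353
1) 1353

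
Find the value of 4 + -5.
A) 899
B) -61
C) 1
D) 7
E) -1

4 + -5 = -1
E) -1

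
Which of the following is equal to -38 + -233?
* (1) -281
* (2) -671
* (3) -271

-38 + -233 = -271
3) -271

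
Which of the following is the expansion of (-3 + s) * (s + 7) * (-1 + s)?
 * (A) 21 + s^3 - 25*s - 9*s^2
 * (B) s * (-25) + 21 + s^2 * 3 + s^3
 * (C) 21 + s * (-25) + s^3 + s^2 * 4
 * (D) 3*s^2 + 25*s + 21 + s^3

Expanding (-3 + s) * (s + 7) * (-1 + s):
= s * (-25) + 21 + s^2 * 3 + s^3
B) s * (-25) + 21 + s^2 * 3 + s^3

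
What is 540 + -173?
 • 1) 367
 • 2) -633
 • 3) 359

540 + -173 = 367
1) 367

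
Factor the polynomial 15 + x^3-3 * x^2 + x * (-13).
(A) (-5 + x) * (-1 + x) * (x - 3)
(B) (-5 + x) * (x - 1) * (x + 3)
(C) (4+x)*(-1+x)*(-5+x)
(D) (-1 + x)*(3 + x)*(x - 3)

We need to factor 15 + x^3-3 * x^2 + x * (-13).
The factored form is (-5 + x) * (x - 1) * (x + 3).
B) (-5 + x) * (x - 1) * (x + 3)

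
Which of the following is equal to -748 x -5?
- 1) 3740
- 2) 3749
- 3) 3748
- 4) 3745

-748 * -5 = 3740
1) 3740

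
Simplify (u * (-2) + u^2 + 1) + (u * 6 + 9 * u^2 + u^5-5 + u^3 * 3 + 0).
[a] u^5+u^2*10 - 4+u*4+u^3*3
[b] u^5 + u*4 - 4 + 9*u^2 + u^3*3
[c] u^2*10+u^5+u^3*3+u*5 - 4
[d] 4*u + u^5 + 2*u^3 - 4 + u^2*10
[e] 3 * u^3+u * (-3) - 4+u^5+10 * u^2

Adding the polynomials and combining like terms:
(u*(-2) + u^2 + 1) + (u*6 + 9*u^2 + u^5 - 5 + u^3*3 + 0)
= u^5+u^2*10 - 4+u*4+u^3*3
a) u^5+u^2*10 - 4+u*4+u^3*3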